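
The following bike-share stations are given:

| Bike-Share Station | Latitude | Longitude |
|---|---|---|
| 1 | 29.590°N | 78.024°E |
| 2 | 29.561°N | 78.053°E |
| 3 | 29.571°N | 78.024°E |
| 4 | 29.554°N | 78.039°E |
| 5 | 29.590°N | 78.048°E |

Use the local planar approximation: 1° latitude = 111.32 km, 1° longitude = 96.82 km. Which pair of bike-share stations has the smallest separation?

Pairwise distances:
1–2: 4.278 km
1–3: 2.115 km
1–4: 4.263 km
1–5: 2.324 km
2–3: 3.020 km
2–4: 1.564 km
2–5: 3.264 km
3–4: 2.385 km
3–5: 3.142 km
4–5: 4.101 km
Closest pair: 2–4 at 1.564 km.

2 and 4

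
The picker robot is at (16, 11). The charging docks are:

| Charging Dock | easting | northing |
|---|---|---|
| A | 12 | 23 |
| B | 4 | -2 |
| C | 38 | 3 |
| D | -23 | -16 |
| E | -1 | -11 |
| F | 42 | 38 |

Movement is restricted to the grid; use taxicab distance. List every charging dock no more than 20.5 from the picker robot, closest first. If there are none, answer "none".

A

Distances from (16, 11):
A: |-4| + |12| = 4 + 12 = 16
B: |-12| + |-13| = 12 + 13 = 25
C: |22| + |-8| = 22 + 8 = 30
D: |-39| + |-27| = 39 + 27 = 66
E: |-17| + |-22| = 17 + 22 = 39
F: |26| + |27| = 26 + 27 = 53
Threshold 20.5: A (16) is within range.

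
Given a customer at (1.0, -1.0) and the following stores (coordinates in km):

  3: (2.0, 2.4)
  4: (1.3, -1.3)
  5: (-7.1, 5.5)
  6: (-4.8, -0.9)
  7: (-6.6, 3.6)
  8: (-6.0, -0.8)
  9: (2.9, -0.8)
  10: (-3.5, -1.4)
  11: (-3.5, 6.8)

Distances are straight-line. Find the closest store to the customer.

Distances from (1.0, -1.0):
3: 3.5 km
4: 0.4 km
5: 10.4 km
6: 5.8 km
7: 8.9 km
8: 7.0 km
9: 1.9 km
10: 4.5 km
11: 9.0 km
Minimum: 4 at 0.4 km.

4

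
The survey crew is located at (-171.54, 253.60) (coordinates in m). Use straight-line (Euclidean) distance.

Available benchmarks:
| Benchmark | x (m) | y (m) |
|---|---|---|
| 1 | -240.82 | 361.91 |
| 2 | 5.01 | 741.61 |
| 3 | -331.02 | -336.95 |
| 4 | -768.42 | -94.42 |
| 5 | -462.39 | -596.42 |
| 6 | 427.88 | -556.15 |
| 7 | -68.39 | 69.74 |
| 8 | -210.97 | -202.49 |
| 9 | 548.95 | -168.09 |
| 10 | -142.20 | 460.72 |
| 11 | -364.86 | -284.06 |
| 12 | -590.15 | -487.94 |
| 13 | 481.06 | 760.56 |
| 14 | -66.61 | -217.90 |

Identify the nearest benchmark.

1

Distances from (-171.54, 253.60):
1: 128.57 m
2: 518.96 m
3: 611.71 m
4: 690.93 m
5: 898.40 m
6: 1007.47 m
7: 210.82 m
8: 457.79 m
9: 834.82 m
10: 209.19 m
11: 571.36 m
12: 851.54 m
13: 826.37 m
14: 483.03 m
Minimum: 1 at 128.57 m.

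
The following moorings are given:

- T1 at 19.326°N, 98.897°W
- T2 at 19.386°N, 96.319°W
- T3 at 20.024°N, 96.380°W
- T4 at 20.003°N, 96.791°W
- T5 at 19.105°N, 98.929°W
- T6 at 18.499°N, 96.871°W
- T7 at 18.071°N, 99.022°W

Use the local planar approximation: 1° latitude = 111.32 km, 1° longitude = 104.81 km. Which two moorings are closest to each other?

Pairwise distances:
T1–T2: 270.283 km
T1–T3: 275.012 km
T1–T4: 233.241 km
T1–T5: 24.829 km
T1–T6: 231.443 km
T1–T7: 140.320 km
T2–T3: 71.309 km
T2–T4: 84.646 km
T2–T5: 275.337 km
T2–T6: 114.442 km
T2–T7: 318.886 km
T3–T4: 43.140 km
T3–T5: 286.078 km
T3–T6: 177.392 km
T3–T7: 352.057 km
T4–T5: 245.370 km
T4–T6: 167.635 km
T4–T7: 317.698 km
T5–T6: 226.002 km
T5–T7: 115.517 km
T6–T7: 230.426 km
Closest pair: T1–T5 at 24.829 km.

T1 and T5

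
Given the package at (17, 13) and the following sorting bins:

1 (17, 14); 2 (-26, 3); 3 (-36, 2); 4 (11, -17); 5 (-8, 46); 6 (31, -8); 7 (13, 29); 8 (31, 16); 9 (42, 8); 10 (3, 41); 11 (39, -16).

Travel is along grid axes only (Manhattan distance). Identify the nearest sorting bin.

1

Distances from (17, 13):
1: |0| + |1| = 0 + 1 = 1
2: |-43| + |-10| = 43 + 10 = 53
3: |-53| + |-11| = 53 + 11 = 64
4: |-6| + |-30| = 6 + 30 = 36
5: |-25| + |33| = 25 + 33 = 58
6: |14| + |-21| = 14 + 21 = 35
7: |-4| + |16| = 4 + 16 = 20
8: |14| + |3| = 14 + 3 = 17
9: |25| + |-5| = 25 + 5 = 30
10: |-14| + |28| = 14 + 28 = 42
11: |22| + |-29| = 22 + 29 = 51
Minimum: 1 at 1.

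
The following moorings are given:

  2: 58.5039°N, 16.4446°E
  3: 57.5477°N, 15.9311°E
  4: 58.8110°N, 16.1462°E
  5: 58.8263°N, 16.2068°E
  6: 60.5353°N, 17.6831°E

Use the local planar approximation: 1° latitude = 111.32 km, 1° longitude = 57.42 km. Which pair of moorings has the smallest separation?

4 and 5

Pairwise distances:
4–5: √((0.0153·111.32)² + (0.0606·57.42)²) = √(2.900877 + 12.107978) = 3.8741 km
2–4: √((0.3071·111.32)² + (-0.2984·57.42)²) = √(1168.708031 + 293.578342) = 38.2399 km
2–5: √((0.3224·111.32)² + (-0.2378·57.42)²) = √(1288.061091 + 186.444715) = 38.3993 km
2–3: √((-0.9562·111.32)² + (-0.5135·57.42)²) = √(11330.364307 + 869.375250) = 110.4524 km
3–4: √((1.2633·111.32)² + (0.2151·57.42)²) = √(19776.953281 + 152.548238) = 141.1719 km
3–5: √((1.2786·111.32)² + (0.2757·57.42)²) = √(20258.896958 + 250.610873) = 143.2114 km
5–6: √((1.7090·111.32)² + (1.4763·57.42)²) = √(36193.494857 + 7185.808114) = 208.2770 km
4–6: √((1.7243·111.32)² + (1.5369·57.42)²) = √(36844.447777 + 7787.850348) = 211.2636 km
2–6: √((2.0314·111.32)² + (1.2385·57.42)²) = √(51137.240842 + 5057.296289) = 237.0539 km
3–6: √((2.9876·111.32)² + (1.7520·57.42)²) = √(110609.211621 + 10120.327808) = 347.4616 km
Closest pair: 4–5 at 3.8741 km.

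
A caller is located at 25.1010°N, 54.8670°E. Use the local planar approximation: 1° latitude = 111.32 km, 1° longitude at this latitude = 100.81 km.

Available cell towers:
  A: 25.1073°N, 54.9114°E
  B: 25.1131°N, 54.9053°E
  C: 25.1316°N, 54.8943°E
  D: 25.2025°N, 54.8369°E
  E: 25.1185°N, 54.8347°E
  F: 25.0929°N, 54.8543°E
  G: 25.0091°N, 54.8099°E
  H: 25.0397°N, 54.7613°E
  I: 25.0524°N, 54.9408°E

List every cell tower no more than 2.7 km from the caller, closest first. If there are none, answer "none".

F

Distances from 25.1010°N, 54.8670°E:
A: 4.5306 km
B: 4.0892 km
C: 4.3792 km
D: 11.6993 km
E: 3.7944 km
F: 1.5659 km
G: 11.7386 km
H: 12.6534 km
I: 9.1989 km
Threshold 2.7 km: F (1.5659 km) is within range.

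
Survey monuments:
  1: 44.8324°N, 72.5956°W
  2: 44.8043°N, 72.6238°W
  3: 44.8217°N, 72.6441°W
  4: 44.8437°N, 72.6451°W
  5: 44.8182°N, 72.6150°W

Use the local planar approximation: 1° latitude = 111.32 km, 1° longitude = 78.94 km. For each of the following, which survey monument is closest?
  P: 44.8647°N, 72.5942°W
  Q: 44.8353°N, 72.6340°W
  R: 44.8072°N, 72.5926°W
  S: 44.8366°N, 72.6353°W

P→1; Q→4; R→5; S→4

P at 44.8647°N, 72.5942°W:
  1: 3.5973 km
  2: 7.1182 km
  3: 6.1992 km
  4: 4.6486 km
  5: 5.4306 km
  → nearest: 1 (3.5973 km)
Q at 44.8353°N, 72.6340°W:
  1: 3.0484 km
  2: 3.5436 km
  3: 1.7111 km
  4: 1.2815 km
  5: 2.4235 km
  → nearest: 4 (1.2815 km)
R at 44.8072°N, 72.5926°W:
  1: 2.8152 km
  2: 2.4840 km
  3: 4.3741 km
  4: 5.8039 km
  5: 2.1509 km
  → nearest: 5 (2.1509 km)
S at 44.8366°N, 72.6353°W:
  1: 3.1686 km
  2: 3.7085 km
  3: 1.7983 km
  4: 1.1060 km
  5: 2.6007 km
  → nearest: 4 (1.1060 km)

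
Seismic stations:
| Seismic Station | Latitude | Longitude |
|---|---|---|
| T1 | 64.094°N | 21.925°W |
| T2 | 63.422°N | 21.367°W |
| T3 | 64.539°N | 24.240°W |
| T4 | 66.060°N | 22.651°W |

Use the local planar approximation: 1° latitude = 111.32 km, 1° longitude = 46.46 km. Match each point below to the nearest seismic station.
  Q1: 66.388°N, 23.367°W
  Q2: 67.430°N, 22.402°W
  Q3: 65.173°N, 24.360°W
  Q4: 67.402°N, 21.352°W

Q1 at 66.388°N, 23.367°W:
  T1: √((-2.294·111.32)² + (1.442·46.46)²) = √(65212.85628 + 4488.37290) = 264.010 km
  T2: √((-2.966·111.32)² + (2.000·46.46)²) = √(109015.60987 + 8634.12640) = 343.001 km
  T3: √((-1.849·111.32)² + (-0.873·46.46)²) = √(42366.26883 + 1645.07953) = 209.789 km
  T4: √((-0.328·111.32)² + (0.716·46.46)²) = √(1333.19625 + 1106.58418) = 49.394 km
  → nearest: T4 (49.394 km)
Q2 at 67.430°N, 22.402°W:
  T1: √((-3.336·111.32)² + (0.477·46.46)²) = √(137910.86399 + 491.12854) = 372.024 km
  T2: √((-4.008·111.32)² + (1.035·46.46)²) = √(199068.16861 + 2312.27301) = 448.754 km
  T3: √((-2.891·111.32)² + (-1.838·46.46)²) = √(103572.05151 + 7292.04643) = 332.963 km
  T4: √((-1.370·111.32)² + (-0.249·46.46)²) = √(23258.81207 + 133.83112) = 152.947 km
  → nearest: T4 (152.947 km)
Q3 at 65.173°N, 24.360°W:
  T1: √((-1.079·111.32)² + (2.435·46.46)²) = √(14427.44026 + 12798.41953) = 165.003 km
  T2: √((-1.751·111.32)² + (2.993·46.46)²) = √(37994.32099 + 19336.23184) = 239.438 km
  T3: √((-0.634·111.32)² + (0.120·46.46)²) = √(4981.09599 + 31.08286) = 70.797 km
  T4: √((0.887·111.32)² + (1.709·46.46)²) = √(9749.75348 + 6304.38223) = 126.705 km
  → nearest: T3 (70.797 km)
Q4 at 67.402°N, 21.352°W:
  T1: √((-3.308·111.32)² + (-0.573·46.46)²) = √(135605.52895 + 708.70852) = 369.208 km
  T2: √((-3.980·111.32)² + (-0.015·46.46)²) = √(196296.49247 + 0.48567) = 443.054 km
  T3: √((-2.863·111.32)² + (-2.888·46.46)²) = √(101575.52867 + 18003.32779) = 345.802 km
  T4: √((-1.342·111.32)² + (-1.299·46.46)²) = √(22317.80235 + 3642.30838) = 161.121 km
  → nearest: T4 (161.121 km)

Q1→T4; Q2→T4; Q3→T3; Q4→T4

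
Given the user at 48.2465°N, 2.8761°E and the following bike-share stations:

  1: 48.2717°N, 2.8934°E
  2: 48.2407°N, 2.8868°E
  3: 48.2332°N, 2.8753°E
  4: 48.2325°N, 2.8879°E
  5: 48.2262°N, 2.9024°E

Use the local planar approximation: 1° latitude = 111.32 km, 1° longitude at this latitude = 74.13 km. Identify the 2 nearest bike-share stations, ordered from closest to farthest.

Distances from 48.2465°N, 2.8761°E:
1: √((0.0252·111.32)² + (0.0173·74.13)²) = √(7.869506 + 1.644675) = 3.0845 km
2: √((-0.0058·111.32)² + (0.0107·74.13)²) = √(0.416872 + 0.629152) = 1.0228 km
3: √((-0.0133·111.32)² + (-0.0008·74.13)²) = √(2.192046 + 0.003517) = 1.4817 km
4: √((-0.0140·111.32)² + (0.0118·74.13)²) = √(2.428860 + 0.765160) = 1.7872 km
5: √((-0.0203·111.32)² + (0.0263·74.13)²) = √(5.106678 + 3.801014) = 2.9846 km
Sorted: 2 (1.0228 km) < 3 (1.4817 km) < 4 (1.7872 km) < 5 (2.9846 km) < …

2, 3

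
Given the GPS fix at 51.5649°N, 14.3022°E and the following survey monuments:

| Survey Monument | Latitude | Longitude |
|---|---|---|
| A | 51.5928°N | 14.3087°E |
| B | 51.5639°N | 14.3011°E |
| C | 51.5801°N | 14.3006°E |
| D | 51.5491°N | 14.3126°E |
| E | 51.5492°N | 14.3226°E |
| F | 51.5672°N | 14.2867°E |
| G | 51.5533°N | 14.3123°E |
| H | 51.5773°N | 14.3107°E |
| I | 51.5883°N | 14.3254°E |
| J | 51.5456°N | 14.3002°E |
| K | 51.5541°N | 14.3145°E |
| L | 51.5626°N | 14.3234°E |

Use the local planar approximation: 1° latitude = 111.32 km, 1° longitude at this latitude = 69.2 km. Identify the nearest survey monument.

Distances from 51.5649°N, 14.3022°E:
A: √((0.0279·111.32)² + (0.0065·69.2)²) = √(9.646168 + 0.202320) = 3.1382 km
B: √((-0.0010·111.32)² + (-0.0011·69.2)²) = √(0.012392 + 0.005794) = 0.1349 km
C: √((0.0152·111.32)² + (-0.0016·69.2)²) = √(2.863081 + 0.012259) = 1.6957 km
D: √((-0.0158·111.32)² + (0.0104·69.2)²) = √(3.093574 + 0.517939) = 1.9004 km
E: √((-0.0157·111.32)² + (0.0204·69.2)²) = √(3.054539 + 1.992840) = 2.2466 km
F: √((0.0023·111.32)² + (-0.0155·69.2)²) = √(0.065554 + 1.150471) = 1.1027 km
G: √((-0.0116·111.32)² + (0.0101·69.2)²) = √(1.667487 + 0.488489) = 1.4683 km
H: √((0.0124·111.32)² + (0.0085·69.2)²) = √(1.905416 + 0.345979) = 1.5005 km
I: √((0.0234·111.32)² + (0.0232·69.2)²) = √(6.785441 + 2.577438) = 3.0599 km
J: √((-0.0193·111.32)² + (-0.0020·69.2)²) = √(4.615949 + 0.019155) = 2.1529 km
K: √((-0.0108·111.32)² + (0.0123·69.2)²) = √(1.445419 + 0.724473) = 1.4731 km
L: √((-0.0023·111.32)² + (0.0212·69.2)²) = √(0.065554 + 2.152206) = 1.4892 km
Minimum: B at 0.1349 km.

B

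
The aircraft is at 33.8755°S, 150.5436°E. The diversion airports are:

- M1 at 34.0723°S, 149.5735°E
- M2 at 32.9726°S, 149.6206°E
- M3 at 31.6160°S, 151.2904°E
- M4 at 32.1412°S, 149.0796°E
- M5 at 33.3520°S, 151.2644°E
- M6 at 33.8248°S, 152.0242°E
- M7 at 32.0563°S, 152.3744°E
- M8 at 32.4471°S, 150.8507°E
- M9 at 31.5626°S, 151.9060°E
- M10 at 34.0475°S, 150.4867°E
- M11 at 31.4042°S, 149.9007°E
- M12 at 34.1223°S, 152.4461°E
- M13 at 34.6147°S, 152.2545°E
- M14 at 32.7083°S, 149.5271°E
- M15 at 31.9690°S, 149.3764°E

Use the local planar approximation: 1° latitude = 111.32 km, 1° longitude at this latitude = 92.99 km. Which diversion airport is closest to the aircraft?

Distances from 33.8755°S, 150.5436°E:
M1: √((-0.1968·111.32)² + (-0.9701·92.99)²) = √(479.950649 + 8137.771752) = 92.8317 km
M2: √((0.9029·111.32)² + (-0.9230·92.99)²) = √(10102.426545 + 7366.749418) = 132.1710 km
M3: √((2.2595·111.32)² + (0.7468·92.99)²) = √(63266.103378 + 4822.598580) = 260.9381 km
M4: √((1.7343·111.32)² + (-1.4640·92.99)²) = √(37273.042414 + 18533.380788) = 236.2338 km
M5: √((0.5235·111.32)² + (0.7208·92.99)²) = √(3396.094507 + 4492.644467) = 88.8186 km
M6: √((0.0507·111.32)² + (1.4806·92.99)²) = √(31.853878 + 18956.056109) = 137.7966 km
M7: √((1.8192·111.32)² + (1.8308·92.99)²) = √(41011.654498 + 28983.731841) = 264.5664 km
M8: √((1.4284·111.32)² + (0.3071·92.99)²) = √(25284.017274 + 815.515328) = 161.5535 km
M9: √((2.3129·111.32)² + (1.3624·92.99)²) = √(66291.845202 + 16050.248667) = 286.9531 km
M10: √((-0.1720·111.32)² + (-0.0569·92.99)²) = √(366.609141 + 27.996067) = 19.8647 km
M11: √((2.4713·111.32)² + (-0.6429·92.99)²) = √(75682.824849 + 3574.039491) = 281.5260 km
M12: √((-0.2468·111.32)² + (1.9025·92.99)²) = √(754.808368 + 31298.377637) = 179.0340 km
M13: √((-0.7392·111.32)² + (1.7109·92.99)²) = √(6771.272813 + 25311.725268) = 179.1173 km
M14: √((1.1672·111.32)² + (-1.0165·92.99)²) = √(16882.507569 + 8934.849907) = 160.6778 km
M15: √((1.9065·111.32)² + (-1.1672·92.99)²) = √(45042.243549 + 11780.481815) = 238.3752 km
Minimum: M10 at 19.8647 km.

M10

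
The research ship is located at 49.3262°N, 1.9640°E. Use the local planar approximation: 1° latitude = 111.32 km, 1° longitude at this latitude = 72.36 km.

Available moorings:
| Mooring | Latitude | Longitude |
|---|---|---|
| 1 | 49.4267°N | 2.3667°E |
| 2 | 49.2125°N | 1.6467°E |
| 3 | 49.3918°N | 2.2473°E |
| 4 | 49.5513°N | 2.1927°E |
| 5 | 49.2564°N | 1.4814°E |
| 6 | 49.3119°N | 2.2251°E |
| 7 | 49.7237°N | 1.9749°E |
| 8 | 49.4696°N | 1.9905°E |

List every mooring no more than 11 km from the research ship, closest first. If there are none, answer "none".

Distances from 49.3262°N, 1.9640°E:
1: √((0.1005·111.32)² + (0.4027·72.36)²) = √(125.163736 + 849.103001) = 31.2132 km
2: √((-0.1137·111.32)² + (-0.3173·72.36)²) = √(160.201775 + 527.153702) = 26.2175 km
3: √((0.0656·111.32)² + (0.2833·72.36)²) = √(53.327850 + 420.233108) = 21.7615 km
4: √((0.2251·111.32)² + (0.2287·72.36)²) = √(627.909979 + 273.860531) = 30.0295 km
5: √((-0.0698·111.32)² + (-0.4826·72.36)²) = √(60.375013 + 1219.471771) = 35.7749 km
6: √((-0.0143·111.32)² + (0.2611·72.36)²) = √(2.534069 + 356.952855) = 18.9601 km
7: √((0.3975·111.32)² + (0.0109·72.36)²) = √(1958.035950 + 0.622086) = 44.2567 km
8: √((0.1434·111.32)² + (0.0265·72.36)²) = √(254.826564 + 3.676960) = 16.0780 km
Threshold 11 km: none within range.

none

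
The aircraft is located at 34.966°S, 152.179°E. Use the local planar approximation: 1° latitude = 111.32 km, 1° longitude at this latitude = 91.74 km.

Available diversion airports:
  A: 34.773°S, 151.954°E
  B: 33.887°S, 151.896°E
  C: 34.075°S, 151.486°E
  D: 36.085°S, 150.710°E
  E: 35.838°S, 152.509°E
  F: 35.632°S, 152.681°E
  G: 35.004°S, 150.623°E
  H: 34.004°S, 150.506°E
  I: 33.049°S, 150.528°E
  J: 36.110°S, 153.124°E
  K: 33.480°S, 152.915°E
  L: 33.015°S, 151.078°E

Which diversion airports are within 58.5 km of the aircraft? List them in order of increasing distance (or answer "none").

Distances from 34.966°S, 152.179°E:
A: 29.794 km
B: 122.888 km
C: 117.812 km
D: 183.518 km
E: 101.682 km
F: 87.278 km
G: 142.810 km
H: 187.149 km
I: 261.688 km
J: 154.058 km
K: 178.671 km
L: 239.524 km
Threshold 58.5 km: A (29.794 km) is within range.

A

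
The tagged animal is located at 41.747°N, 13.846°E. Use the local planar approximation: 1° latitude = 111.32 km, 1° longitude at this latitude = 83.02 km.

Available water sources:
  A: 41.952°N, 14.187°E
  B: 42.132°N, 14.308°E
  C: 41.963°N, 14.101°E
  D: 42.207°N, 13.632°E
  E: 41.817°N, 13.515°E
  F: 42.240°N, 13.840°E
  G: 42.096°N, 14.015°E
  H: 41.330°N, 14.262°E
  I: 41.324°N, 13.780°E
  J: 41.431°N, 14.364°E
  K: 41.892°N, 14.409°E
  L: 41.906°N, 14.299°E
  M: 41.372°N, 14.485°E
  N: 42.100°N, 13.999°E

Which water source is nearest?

Distances from 41.747°N, 13.846°E:
A: √((0.205·111.32)² + (0.341·83.02)²) = √(520.77978 + 801.44591) = 36.362 km
B: √((0.385·111.32)² + (0.462·83.02)²) = √(1836.82531 + 1471.12444) = 57.515 km
C: √((0.216·111.32)² + (0.255·83.02)²) = √(578.16780 + 448.17313) = 32.037 km
D: √((0.460·111.32)² + (-0.214·83.02)²) = √(2622.17733 + 315.64071) = 54.202 km
E: √((0.070·111.32)² + (-0.331·83.02)²) = √(60.72150 + 755.12952) = 28.563 km
F: √((0.493·111.32)² + (-0.006·83.02)²) = √(3011.89782 + 0.24812) = 54.883 km
G: √((0.349·111.32)² + (0.169·83.02)²) = √(1509.37534 + 196.85156) = 41.306 km
H: √((-0.417·111.32)² + (0.416·83.02)²) = √(2154.85725 + 1192.75740) = 57.859 km
I: √((-0.423·111.32)² + (-0.066·83.02)²) = √(2217.31365 + 30.02295) = 47.406 km
J: √((-0.316·111.32)² + (0.518·83.02)²) = √(1237.42977 + 1849.37498) = 55.559 km
K: √((0.145·111.32)² + (0.563·83.02)²) = √(260.54479 + 2184.65190) = 49.449 km
L: √((0.159·111.32)² + (0.453·83.02)²) = √(313.28575 + 1414.36618) = 41.565 km
M: √((-0.375·111.32)² + (0.639·83.02)²) = √(1742.64502 + 2814.27916) = 67.505 km
N: √((0.353·111.32)² + (0.153·83.02)²) = √(1544.17247 + 161.34233) = 41.298 km
Minimum: E at 28.563 km.

E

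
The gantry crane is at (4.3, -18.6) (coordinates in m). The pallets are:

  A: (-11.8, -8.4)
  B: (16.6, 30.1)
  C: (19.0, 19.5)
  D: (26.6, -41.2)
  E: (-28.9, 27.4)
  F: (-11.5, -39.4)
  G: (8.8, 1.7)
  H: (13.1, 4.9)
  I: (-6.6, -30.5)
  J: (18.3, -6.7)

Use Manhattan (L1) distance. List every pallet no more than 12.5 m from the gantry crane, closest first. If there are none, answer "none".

Distances from (4.3, -18.6):
A: |-16.1| + |10.2| = 16.1 + 10.2 = 26.3 m
B: |12.3| + |48.7| = 12.3 + 48.7 = 61.0 m
C: |14.7| + |38.1| = 14.7 + 38.1 = 52.8 m
D: |22.3| + |-22.6| = 22.3 + 22.6 = 44.9 m
E: |-33.2| + |46.0| = 33.2 + 46.0 = 79.2 m
F: |-15.8| + |-20.8| = 15.8 + 20.8 = 36.6 m
G: |4.5| + |20.3| = 4.5 + 20.3 = 24.8 m
H: |8.8| + |23.5| = 8.8 + 23.5 = 32.3 m
I: |-10.9| + |-11.9| = 10.9 + 11.9 = 22.8 m
J: |14.0| + |11.9| = 14.0 + 11.9 = 25.9 m
Threshold 12.5 m: none within range.

none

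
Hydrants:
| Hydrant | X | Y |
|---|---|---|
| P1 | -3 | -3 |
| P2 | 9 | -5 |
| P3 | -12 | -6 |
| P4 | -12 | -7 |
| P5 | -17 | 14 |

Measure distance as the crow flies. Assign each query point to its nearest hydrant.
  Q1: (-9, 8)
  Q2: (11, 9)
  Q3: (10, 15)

Q1→P5; Q2→P2; Q3→P2

Q1 at (-9, 8):
  P1: 12.530
  P2: 22.204
  P3: 14.318
  P4: 15.297
  P5: 10.000
  → nearest: P5 (10.000)
Q2 at (11, 9):
  P1: 18.439
  P2: 14.142
  P3: 27.459
  P4: 28.018
  P5: 28.443
  → nearest: P2 (14.142)
Q3 at (10, 15):
  P1: 22.204
  P2: 20.025
  P3: 30.414
  P4: 31.113
  P5: 27.019
  → nearest: P2 (20.025)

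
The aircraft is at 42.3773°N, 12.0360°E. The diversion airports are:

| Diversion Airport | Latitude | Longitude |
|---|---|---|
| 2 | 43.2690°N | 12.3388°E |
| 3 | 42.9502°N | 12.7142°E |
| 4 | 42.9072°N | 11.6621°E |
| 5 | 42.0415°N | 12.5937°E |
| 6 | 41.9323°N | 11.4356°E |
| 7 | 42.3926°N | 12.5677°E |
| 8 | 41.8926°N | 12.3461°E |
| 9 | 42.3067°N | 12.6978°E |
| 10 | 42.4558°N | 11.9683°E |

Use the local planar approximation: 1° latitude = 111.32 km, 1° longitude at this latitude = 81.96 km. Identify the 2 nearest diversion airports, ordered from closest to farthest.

10, 7

Distances from 42.3773°N, 12.0360°E:
2: √((0.8917·111.32)² + (0.3028·81.96)²) = √(9853.350431 + 615.907711) = 102.3194 km
3: √((0.5729·111.32)² + (0.6782·81.96)²) = √(4067.279706 + 3089.722463) = 84.5991 km
4: √((0.5299·111.32)² + (-0.3739·81.96)²) = √(3479.639357 + 939.106464) = 66.4736 km
5: √((-0.3358·111.32)² + (0.5577·81.96)²) = √(1397.358300 + 2089.321091) = 59.0481 km
6: √((-0.4450·111.32)² + (-0.6004·81.96)²) = √(2453.953999 + 2421.504423) = 69.8245 km
7: √((0.0153·111.32)² + (0.5317·81.96)²) = √(2.900877 + 1899.053589) = 43.6114 km
8: √((-0.4847·111.32)² + (0.3101·81.96)²) = √(2911.336698 + 645.962686) = 59.6431 km
9: √((-0.0706·111.32)² + (0.6618·81.96)²) = √(61.766899 + 2942.099967) = 54.8075 km
10: √((0.0785·111.32)² + (-0.0677·81.96)²) = √(76.363480 + 30.787983) = 10.3514 km
Sorted: 10 (10.3514 km) < 7 (43.6114 km) < 9 (54.8075 km) < 5 (59.0481 km) < …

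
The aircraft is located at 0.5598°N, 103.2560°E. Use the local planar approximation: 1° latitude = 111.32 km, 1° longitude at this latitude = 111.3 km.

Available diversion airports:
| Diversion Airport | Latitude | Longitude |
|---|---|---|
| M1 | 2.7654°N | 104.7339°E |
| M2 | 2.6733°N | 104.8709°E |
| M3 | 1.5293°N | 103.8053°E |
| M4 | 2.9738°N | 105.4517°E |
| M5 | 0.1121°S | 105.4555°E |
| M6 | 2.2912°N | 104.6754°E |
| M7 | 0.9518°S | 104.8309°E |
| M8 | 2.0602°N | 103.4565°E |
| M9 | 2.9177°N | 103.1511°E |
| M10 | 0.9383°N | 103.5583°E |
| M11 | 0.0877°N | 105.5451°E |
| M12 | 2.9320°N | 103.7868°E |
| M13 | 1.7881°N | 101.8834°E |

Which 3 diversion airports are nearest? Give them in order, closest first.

Distances from 0.5598°N, 103.2560°E:
M1: √((2.2056·111.32)² + (1.4779·111.3)²) = √(60283.700222 + 27057.048925) = 295.5347 km
M2: √((2.1135·111.32)² + (1.6149·111.3)²) = √(55354.240926 + 32305.881650) = 296.0745 km
M3: √((0.9695·111.32)² + (0.5493·111.3)²) = √(11647.749504 + 3737.743774) = 124.0383 km
M4: √((2.4140·111.32)² + (2.1957·111.3)²) = √(72213.921053 + 59722.273554) = 363.2302 km
M5: √((-0.6719·111.32)² + (2.1995·111.3)²) = √(5594.427854 + 59929.169779) = 255.9758 km
M6: √((1.7314·111.32)² + (1.4194·111.3)²) = √(37148.494815 + 24957.433952) = 249.2106 km
M7: √((-1.5116·111.32)² + (1.5749·111.3)²) = √(28315.234442 + 30725.311508) = 242.9826 km
M8: √((1.5004·111.32)² + (0.2005·111.3)²) = √(27897.192954 + 497.988235) = 168.5087 km
M9: √((2.3579·111.32)² + (-0.1049·111.3)²) = √(68896.500045 + 136.314265) = 262.7410 km
M10: √((0.3785·111.32)² + (0.3023·111.3)²) = √(1775.326203 + 1132.052643) = 53.9201 km
M11: √((-0.4721·111.32)² + (2.2891·111.3)²) = √(2761.940995 + 64911.233105) = 260.1407 km
M12: √((2.3722·111.32)² + (0.5308·111.3)²) = √(69734.709885 + 3490.214810) = 270.6010 km
M13: √((1.2283·111.32)² + (-1.3726·111.3)²) = √(18696.284111 + 23338.789005) = 205.0246 km
Sorted: M10 (53.9201 km) < M3 (124.0383 km) < M8 (168.5087 km) < M13 (205.0246 km) < M7 (242.9826 km) < …

M10, M3, M8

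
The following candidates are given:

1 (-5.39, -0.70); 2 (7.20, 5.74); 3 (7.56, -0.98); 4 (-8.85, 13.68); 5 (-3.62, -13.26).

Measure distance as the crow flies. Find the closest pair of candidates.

2 and 3

Pairwise distances:
1–2: 14.14
1–3: 12.95
1–4: 14.79
1–5: 12.68
2–3: 6.73
2–4: 17.91
2–5: 21.86
3–4: 22.00
3–5: 16.61
4–5: 27.44
Closest pair: 2–3 at 6.73.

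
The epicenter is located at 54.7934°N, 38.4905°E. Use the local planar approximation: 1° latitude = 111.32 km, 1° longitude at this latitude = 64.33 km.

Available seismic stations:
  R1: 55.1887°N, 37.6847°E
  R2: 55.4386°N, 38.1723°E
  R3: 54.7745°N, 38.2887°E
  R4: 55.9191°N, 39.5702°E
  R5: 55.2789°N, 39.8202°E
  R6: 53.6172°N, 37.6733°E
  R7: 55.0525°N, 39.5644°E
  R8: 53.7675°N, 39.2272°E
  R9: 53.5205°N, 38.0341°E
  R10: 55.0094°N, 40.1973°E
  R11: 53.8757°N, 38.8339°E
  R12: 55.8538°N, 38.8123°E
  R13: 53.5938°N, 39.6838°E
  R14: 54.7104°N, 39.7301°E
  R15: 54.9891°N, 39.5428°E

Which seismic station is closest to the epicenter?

Distances from 54.7934°N, 38.4905°E:
R1: 67.9964 km
R2: 74.6837 km
R3: 13.1512 km
R4: 143.2746 km
R5: 101.1829 km
R6: 141.0940 km
R7: 74.8633 km
R8: 123.6461 km
R9: 144.7090 km
R10: 112.4005 km
R11: 104.5196 km
R12: 119.8452 km
R13: 154.0313 km
R14: 80.2770 km
R15: 71.1136 km
Minimum: R3 at 13.1512 km.

R3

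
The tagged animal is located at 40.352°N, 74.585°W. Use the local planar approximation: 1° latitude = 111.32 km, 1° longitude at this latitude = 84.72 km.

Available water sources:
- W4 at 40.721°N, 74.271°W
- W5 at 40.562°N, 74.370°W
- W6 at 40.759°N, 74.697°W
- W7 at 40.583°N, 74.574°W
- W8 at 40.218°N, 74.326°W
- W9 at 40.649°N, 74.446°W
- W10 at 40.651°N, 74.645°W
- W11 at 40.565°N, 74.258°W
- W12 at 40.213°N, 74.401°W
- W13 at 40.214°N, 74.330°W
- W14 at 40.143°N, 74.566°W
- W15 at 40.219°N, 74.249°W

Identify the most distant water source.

W4

Distances from 40.352°N, 74.585°W:
W4: 48.939 km
W5: 29.636 km
W6: 46.290 km
W7: 25.732 km
W8: 26.533 km
W9: 35.097 km
W10: 33.671 km
W11: 36.465 km
W12: 21.964 km
W13: 26.509 km
W14: 23.321 km
W15: 32.086 km
Maximum: W4 at 48.939 km.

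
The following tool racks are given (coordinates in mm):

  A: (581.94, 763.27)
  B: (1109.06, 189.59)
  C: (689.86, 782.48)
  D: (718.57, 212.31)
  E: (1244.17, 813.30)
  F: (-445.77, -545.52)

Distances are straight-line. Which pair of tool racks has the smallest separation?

A and C

Pairwise distances:
A–B: √((527.12)² + (-573.68)²) = √(277855.4944 + 329108.7424) = 779.08 mm
A–C: √((107.92)² + (19.21)²) = √(11646.7264 + 369.0241) = 109.62 mm
A–D: √((136.63)² + (-550.96)²) = √(18667.7569 + 303556.9216) = 567.65 mm
A–E: √((662.23)² + (50.03)²) = √(438548.5729 + 2503.0009) = 664.12 mm
A–F: √((-1027.71)² + (-1308.79)²) = √(1056187.8441 + 1712931.2641) = 1664.07 mm
B–C: √((-419.20)² + (592.89)²) = √(175728.6400 + 351518.5521) = 726.12 mm
B–D: √((-390.49)² + (22.72)²) = √(152482.4401 + 516.1984) = 391.15 mm
B–E: √((135.11)² + (623.71)²) = √(18254.7121 + 389014.1641) = 638.18 mm
B–F: √((-1554.83)² + (-735.11)²) = √(2417496.3289 + 540386.7121) = 1719.85 mm
C–D: √((28.71)² + (-570.17)²) = √(824.2641 + 325093.8289) = 570.89 mm
C–E: √((554.31)² + (30.82)²) = √(307259.5761 + 949.8724) = 555.17 mm
C–F: √((-1135.63)² + (-1328.00)²) = √(1289655.4969 + 1763584.0000) = 1747.35 mm
D–E: √((525.60)² + (600.99)²) = √(276255.3600 + 361188.9801) = 798.40 mm
D–F: √((-1164.34)² + (-757.83)²) = √(1355687.6356 + 574306.3089) = 1389.24 mm
E–F: √((-1689.94)² + (-1358.82)²) = √(2855897.2036 + 1846391.7924) = 2168.48 mm
Closest pair: A–C at 109.62 mm.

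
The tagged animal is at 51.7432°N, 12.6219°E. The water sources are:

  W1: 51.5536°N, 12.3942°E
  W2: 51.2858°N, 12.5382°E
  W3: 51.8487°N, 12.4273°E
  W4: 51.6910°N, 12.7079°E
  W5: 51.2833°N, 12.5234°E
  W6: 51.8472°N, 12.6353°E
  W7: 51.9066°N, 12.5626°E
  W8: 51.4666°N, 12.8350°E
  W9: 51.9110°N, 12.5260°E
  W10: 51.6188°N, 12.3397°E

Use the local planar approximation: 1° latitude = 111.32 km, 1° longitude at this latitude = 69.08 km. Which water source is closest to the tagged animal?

W4

Distances from 51.7432°N, 12.6219°E:
W1: √((-0.1896·111.32)² + (-0.2277·69.08)²) = √(445.474718 + 247.417674) = 26.3228 km
W2: √((-0.4574·111.32)² + (-0.0837·69.08)²) = √(2592.619098 + 33.431478) = 51.2450 km
W3: √((0.1055·111.32)² + (-0.1946·69.08)²) = √(137.927643 + 180.713389) = 17.8505 km
W4: √((-0.0522·111.32)² + (0.0860·69.08)²) = √(33.766605 + 35.294055) = 8.3103 km
W5: √((-0.4599·111.32)² + (-0.0985·69.08)²) = √(2621.037379 + 46.299587) = 51.6463 km
W6: √((0.1040·111.32)² + (0.0134·69.08)²) = √(134.033412 + 0.856869) = 11.6142 km
W7: √((0.1634·111.32)² + (-0.0593·69.08)²) = √(330.864750 + 16.780853) = 18.6453 km
W8: √((-0.2766·111.32)² + (0.2131·69.08)²) = √(948.092578 + 216.706310) = 34.1292 km
W9: √((0.1678·111.32)² + (-0.0959·69.08)²) = √(348.923571 + 43.887604) = 19.8195 km
W10: √((-0.1244·111.32)² + (-0.2822·69.08)²) = √(191.772865 + 380.030696) = 23.9124 km
Minimum: W4 at 8.3103 km.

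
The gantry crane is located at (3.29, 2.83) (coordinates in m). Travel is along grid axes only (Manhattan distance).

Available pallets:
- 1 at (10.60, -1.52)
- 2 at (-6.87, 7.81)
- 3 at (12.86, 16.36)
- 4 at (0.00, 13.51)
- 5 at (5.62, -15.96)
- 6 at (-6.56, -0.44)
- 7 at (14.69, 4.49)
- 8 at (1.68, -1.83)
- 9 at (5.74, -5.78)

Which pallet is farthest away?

3

Distances from (3.29, 2.83):
1: |7.31| + |-4.35| = 7.31 + 4.35 = 11.66 m
2: |-10.16| + |4.98| = 10.16 + 4.98 = 15.14 m
3: |9.57| + |13.53| = 9.57 + 13.53 = 23.10 m
4: |-3.29| + |10.68| = 3.29 + 10.68 = 13.97 m
5: |2.33| + |-18.79| = 2.33 + 18.79 = 21.12 m
6: |-9.85| + |-3.27| = 9.85 + 3.27 = 13.12 m
7: |11.40| + |1.66| = 11.40 + 1.66 = 13.06 m
8: |-1.61| + |-4.66| = 1.61 + 4.66 = 6.27 m
9: |2.45| + |-8.61| = 2.45 + 8.61 = 11.06 m
Maximum: 3 at 23.10 m.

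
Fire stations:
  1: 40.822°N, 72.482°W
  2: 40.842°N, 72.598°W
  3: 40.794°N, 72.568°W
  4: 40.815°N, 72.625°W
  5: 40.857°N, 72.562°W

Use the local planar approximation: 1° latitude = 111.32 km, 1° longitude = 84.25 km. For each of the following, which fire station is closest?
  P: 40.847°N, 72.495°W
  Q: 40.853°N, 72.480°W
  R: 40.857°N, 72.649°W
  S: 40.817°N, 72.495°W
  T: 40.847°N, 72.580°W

P→1; Q→1; R→2; S→1; T→2

P at 40.847°N, 72.495°W:
  1: 2.991 km
  2: 8.696 km
  3: 8.523 km
  4: 11.517 km
  5: 5.753 km
  → nearest: 1 (2.991 km)
Q at 40.853°N, 72.480°W:
  1: 3.455 km
  2: 10.017 km
  3: 9.905 km
  4: 12.928 km
  5: 6.923 km
  → nearest: 1 (3.455 km)
R at 40.857°N, 72.649°W:
  1: 14.599 km
  2: 4.610 km
  3: 9.785 km
  4: 5.094 km
  5: 7.330 km
  → nearest: 2 (4.610 km)
S at 40.817°N, 72.495°W:
  1: 1.229 km
  2: 9.113 km
  3: 6.662 km
  4: 10.955 km
  5: 7.190 km
  → nearest: 1 (1.229 km)
T at 40.847°N, 72.580°W:
  1: 8.713 km
  2: 1.615 km
  3: 5.986 km
  4: 5.202 km
  5: 1.881 km
  → nearest: 2 (1.615 km)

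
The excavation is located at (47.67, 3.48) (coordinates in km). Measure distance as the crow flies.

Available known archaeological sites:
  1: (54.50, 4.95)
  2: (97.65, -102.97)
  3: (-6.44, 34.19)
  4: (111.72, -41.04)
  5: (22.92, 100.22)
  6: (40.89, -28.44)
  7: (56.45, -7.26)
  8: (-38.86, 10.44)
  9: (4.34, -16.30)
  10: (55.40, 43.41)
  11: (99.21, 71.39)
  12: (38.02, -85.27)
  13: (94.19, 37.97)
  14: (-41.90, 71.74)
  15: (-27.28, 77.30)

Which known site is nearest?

1

Distances from (47.67, 3.48):
1: 6.99 km
2: 117.60 km
3: 62.22 km
4: 78.00 km
5: 99.86 km
6: 32.63 km
7: 13.87 km
8: 86.81 km
9: 47.63 km
10: 40.67 km
11: 85.25 km
12: 89.27 km
13: 57.91 km
14: 112.62 km
15: 105.20 km
Minimum: 1 at 6.99 km.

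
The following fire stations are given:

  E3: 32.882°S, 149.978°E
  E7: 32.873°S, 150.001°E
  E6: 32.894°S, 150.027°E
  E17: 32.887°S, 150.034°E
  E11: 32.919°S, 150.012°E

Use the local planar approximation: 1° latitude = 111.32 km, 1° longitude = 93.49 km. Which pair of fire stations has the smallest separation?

E6 and E17

Pairwise distances:
E3–E7: 2.372 km
E3–E6: 4.772 km
E3–E17: 5.265 km
E3–E11: 5.203 km
E7–E6: 3.372 km
E7–E17: 3.456 km
E7–E11: 5.223 km
E6–E17: 1.018 km
E6–E11: 3.116 km
E17–E11: 4.113 km
Closest pair: E6–E17 at 1.018 km.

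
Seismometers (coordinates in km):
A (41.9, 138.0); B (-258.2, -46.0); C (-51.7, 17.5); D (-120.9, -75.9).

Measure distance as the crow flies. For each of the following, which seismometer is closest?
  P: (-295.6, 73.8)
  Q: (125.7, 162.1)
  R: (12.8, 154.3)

P at (-295.6, 73.8):
  A: √((337.5)² + (64.2)²) = √(113906.250 + 4121.640) = 343.6 km
  B: √((37.4)² + (-119.8)²) = √(1398.760 + 14352.040) = 125.5 km
  C: √((243.9)² + (-56.3)²) = √(59487.210 + 3169.690) = 250.3 km
  D: √((174.7)² + (-149.7)²) = √(30520.090 + 22410.090) = 230.1 km
  → nearest: B (125.5 km)
Q at (125.7, 162.1):
  A: √((-83.8)² + (-24.1)²) = √(7022.440 + 580.810) = 87.2 km
  B: √((-383.9)² + (-208.1)²) = √(147379.210 + 43305.610) = 436.7 km
  C: √((-177.4)² + (-144.6)²) = √(31470.760 + 20909.160) = 228.9 km
  D: √((-246.6)² + (-238.0)²) = √(60811.560 + 56644.000) = 342.7 km
  → nearest: A (87.2 km)
R at (12.8, 154.3):
  A: √((29.1)² + (-16.3)²) = √(846.810 + 265.690) = 33.4 km
  B: √((-271.0)² + (-200.3)²) = √(73441.000 + 40120.090) = 337.0 km
  C: √((-64.5)² + (-136.8)²) = √(4160.250 + 18714.240) = 151.2 km
  D: √((-133.7)² + (-230.2)²) = √(17875.690 + 52992.040) = 266.2 km
  → nearest: A (33.4 km)

P→B; Q→A; R→A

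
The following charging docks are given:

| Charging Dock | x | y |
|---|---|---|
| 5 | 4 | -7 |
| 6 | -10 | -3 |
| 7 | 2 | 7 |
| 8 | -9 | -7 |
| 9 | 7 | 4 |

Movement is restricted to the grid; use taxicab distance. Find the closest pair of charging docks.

Pairwise distances:
6–8: 5
7–9: 8
5–8: 13
5–9: 14
5–7: 16
5–6: 18
6–7: 22
6–9: 24
7–8: 25
8–9: 27
Closest pair: 6–8 at 5.

6 and 8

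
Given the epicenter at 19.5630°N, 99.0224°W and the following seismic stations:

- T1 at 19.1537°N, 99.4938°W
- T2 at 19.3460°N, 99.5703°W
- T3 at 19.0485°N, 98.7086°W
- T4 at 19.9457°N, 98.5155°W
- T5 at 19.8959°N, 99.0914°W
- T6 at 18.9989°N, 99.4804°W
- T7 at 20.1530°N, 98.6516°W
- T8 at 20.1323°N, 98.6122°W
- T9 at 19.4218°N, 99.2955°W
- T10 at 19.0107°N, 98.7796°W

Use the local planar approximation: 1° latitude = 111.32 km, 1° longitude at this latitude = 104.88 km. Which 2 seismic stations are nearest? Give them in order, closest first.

Distances from 19.5630°N, 99.0224°W:
T1: √((-0.4093·111.32)² + (-0.4714·104.88)²) = √(2076.012120 + 2444.356316) = 67.2337 km
T2: √((-0.2170·111.32)² + (-0.5479·104.88)²) = √(583.533593 + 3302.082794) = 62.3347 km
T3: √((-0.5145·111.32)² + (0.3138·104.88)²) = √(3280.327113 + 1083.156564) = 66.0567 km
T4: √((0.3827·111.32)² + (0.5069·104.88)²) = √(1814.944377 + 2826.376021) = 68.1272 km
T5: √((0.3329·111.32)² + (-0.0690·104.88)²) = √(1373.327086 + 52.370116) = 37.7584 km
T6: √((-0.5641·111.32)² + (-0.4580·104.88)²) = √(3943.288886 + 2307.365068) = 79.0611 km
T7: √((0.5900·111.32)² + (0.3708·104.88)²) = √(4313.704769 + 1512.393521) = 76.3289 km
T8: √((0.5693·111.32)² + (0.4102·104.88)²) = √(4016.324208 + 1850.873210) = 76.5976 km
T9: √((-0.1412·111.32)² + (-0.2731·104.88)²) = √(247.067596 + 820.405867) = 32.6722 km
T10: √((-0.5523·111.32)² + (0.2428·104.88)²) = √(3780.040751 + 648.459299) = 66.5470 km
Sorted: T9 (32.6722 km) < T5 (37.7584 km) < T2 (62.3347 km) < T3 (66.0567 km) < …

T9, T5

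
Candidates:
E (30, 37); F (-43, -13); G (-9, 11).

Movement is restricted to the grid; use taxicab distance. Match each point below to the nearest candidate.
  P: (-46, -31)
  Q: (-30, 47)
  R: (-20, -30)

P→F; Q→G; R→F

P at (-46, -31):
  E: 144
  F: 21
  G: 79
  → nearest: F (21)
Q at (-30, 47):
  E: 70
  F: 73
  G: 57
  → nearest: G (57)
R at (-20, -30):
  E: 117
  F: 40
  G: 52
  → nearest: F (40)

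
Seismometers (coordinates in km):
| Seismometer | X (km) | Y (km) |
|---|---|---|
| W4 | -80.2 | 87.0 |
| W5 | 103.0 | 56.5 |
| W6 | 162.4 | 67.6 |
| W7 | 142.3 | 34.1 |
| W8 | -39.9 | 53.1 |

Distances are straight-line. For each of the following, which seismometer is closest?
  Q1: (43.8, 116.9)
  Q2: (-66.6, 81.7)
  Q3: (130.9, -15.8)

Q1 at (43.8, 116.9):
  W4: 127.6 km
  W5: 84.6 km
  W6: 128.4 km
  W7: 128.7 km
  W8: 105.2 km
  → nearest: W5 (84.6 km)
Q2 at (-66.6, 81.7):
  W4: 14.6 km
  W5: 171.5 km
  W6: 229.4 km
  W7: 214.3 km
  W8: 39.1 km
  → nearest: W4 (14.6 km)
Q3 at (130.9, -15.8):
  W4: 234.8 km
  W5: 77.5 km
  W6: 89.2 km
  W7: 51.2 km
  W8: 184.2 km
  → nearest: W7 (51.2 km)

Q1→W5; Q2→W4; Q3→W7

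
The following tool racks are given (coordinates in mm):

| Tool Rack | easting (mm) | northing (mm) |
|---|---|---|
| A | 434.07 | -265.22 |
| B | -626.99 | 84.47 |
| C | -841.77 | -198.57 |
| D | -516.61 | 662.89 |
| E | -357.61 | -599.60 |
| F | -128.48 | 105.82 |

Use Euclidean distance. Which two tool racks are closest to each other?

Pairwise distances:
A–B: √((-1061.06)² + (349.69)²) = √(1125848.3236 + 122283.0961) = 1117.20 mm
A–C: √((-1275.84)² + (66.65)²) = √(1627767.7056 + 4442.2225) = 1277.58 mm
A–D: √((-950.68)² + (928.11)²) = √(903792.4624 + 861388.1721) = 1328.60 mm
A–E: √((-791.68)² + (-334.38)²) = √(626757.2224 + 111809.9844) = 859.40 mm
A–F: √((-562.55)² + (371.04)²) = √(316462.5025 + 137670.6816) = 673.89 mm
B–C: √((-214.78)² + (-283.04)²) = √(46130.4484 + 80111.6416) = 355.31 mm
B–D: √((110.38)² + (578.42)²) = √(12183.7444 + 334569.6964) = 588.86 mm
B–E: √((269.38)² + (-684.07)²) = √(72565.5844 + 467951.7649) = 735.20 mm
B–F: √((498.51)² + (21.35)²) = √(248512.2201 + 455.8225) = 498.97 mm
C–D: √((325.16)² + (861.46)²) = √(105729.0256 + 742113.3316) = 920.78 mm
C–E: √((484.16)² + (-401.03)²) = √(234410.9056 + 160825.0609) = 628.68 mm
C–F: √((713.29)² + (304.39)²) = √(508782.6241 + 92653.2721) = 775.52 mm
D–E: √((159.00)² + (-1262.49)²) = √(25281.0000 + 1593881.0001) = 1272.46 mm
D–F: √((388.13)² + (-557.07)²) = √(150644.8969 + 310326.9849) = 678.95 mm
E–F: √((229.13)² + (705.42)²) = √(52500.5569 + 497617.3764) = 741.70 mm
Closest pair: B–C at 355.31 mm.

B and C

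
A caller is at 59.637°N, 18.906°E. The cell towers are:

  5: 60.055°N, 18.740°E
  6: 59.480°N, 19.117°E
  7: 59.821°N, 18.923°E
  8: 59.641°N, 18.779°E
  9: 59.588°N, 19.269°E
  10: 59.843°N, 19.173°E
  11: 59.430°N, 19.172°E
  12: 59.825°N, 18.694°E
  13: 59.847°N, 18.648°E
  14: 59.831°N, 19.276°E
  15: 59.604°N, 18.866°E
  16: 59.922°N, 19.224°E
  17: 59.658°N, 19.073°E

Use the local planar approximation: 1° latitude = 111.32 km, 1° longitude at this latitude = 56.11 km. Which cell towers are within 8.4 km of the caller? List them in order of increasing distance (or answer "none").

Distances from 59.637°N, 18.906°E:
5: √((0.418·111.32)² + (-0.166·56.11)²) = √(2165.20469 + 86.75544) = 47.455 km
6: √((-0.157·111.32)² + (0.211·56.11)²) = √(305.45392 + 140.16689) = 21.110 km
7: √((0.184·111.32)² + (0.017·56.11)²) = √(419.54837 + 0.90987) = 20.505 km
8: √((0.004·111.32)² + (-0.127·56.11)²) = √(0.19827 + 50.77945) = 7.140 km
9: √((-0.049·111.32)² + (0.363·56.11)²) = √(29.75353 + 414.85257) = 21.086 km
10: √((0.206·111.32)² + (0.267·56.11)²) = √(525.87295 + 224.44145) = 27.392 km
11: √((-0.207·111.32)² + (0.266·56.11)²) = √(530.99091 + 222.76339) = 27.455 km
12: √((0.188·111.32)² + (-0.212·56.11)²) = √(437.98788 + 141.49864) = 24.073 km
13: √((0.210·111.32)² + (-0.258·56.11)²) = √(546.49348 + 209.56558) = 27.497 km
14: √((0.194·111.32)² + (0.370·56.11)²) = √(466.39067 + 431.00666) = 29.957 km
15: √((-0.033·111.32)² + (-0.040·56.11)²) = √(13.49504 + 5.03733) = 4.305 km
16: √((0.285·111.32)² + (0.318·56.11)²) = √(1006.55177 + 318.37194) = 36.400 km
17: √((0.021·111.32)² + (0.167·56.11)²) = √(5.46493 + 87.80383) = 9.658 km
Threshold 8.4 km: 15 (4.305 km), 8 (7.140 km) are within range.

15, 8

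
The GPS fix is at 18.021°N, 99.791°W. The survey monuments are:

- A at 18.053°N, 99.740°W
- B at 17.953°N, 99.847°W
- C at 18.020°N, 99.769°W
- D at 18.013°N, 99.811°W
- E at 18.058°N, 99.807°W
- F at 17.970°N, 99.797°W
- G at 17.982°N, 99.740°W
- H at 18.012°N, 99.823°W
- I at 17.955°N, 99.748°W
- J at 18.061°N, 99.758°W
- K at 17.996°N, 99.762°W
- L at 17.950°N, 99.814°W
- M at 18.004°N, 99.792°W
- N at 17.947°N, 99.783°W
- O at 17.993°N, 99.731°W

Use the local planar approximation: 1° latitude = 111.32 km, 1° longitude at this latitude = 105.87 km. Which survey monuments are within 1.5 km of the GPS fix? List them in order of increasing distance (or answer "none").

none

Distances from 18.021°N, 99.791°W:
A: √((0.032·111.32)² + (0.051·105.87)²) = √(12.68955 + 29.15320) = 6.469 km
B: √((-0.068·111.32)² + (-0.056·105.87)²) = √(57.30127 + 35.14972) = 9.615 km
C: √((-0.001·111.32)² + (0.022·105.87)²) = √(0.01239 + 5.42489) = 2.332 km
D: √((-0.008·111.32)² + (-0.020·105.87)²) = √(0.79310 + 4.48338) = 2.297 km
E: √((0.037·111.32)² + (-0.016·105.87)²) = √(16.96484 + 2.86936) = 4.454 km
F: √((-0.051·111.32)² + (-0.006·105.87)²) = √(32.23196 + 0.40350) = 5.713 km
G: √((-0.039·111.32)² + (0.051·105.87)²) = √(18.84845 + 29.15320) = 6.928 km
H: √((-0.009·111.32)² + (-0.032·105.87)²) = √(1.00376 + 11.47746) = 3.533 km
I: √((-0.066·111.32)² + (0.043·105.87)²) = √(53.98017 + 20.72444) = 8.643 km
J: √((0.040·111.32)² + (0.033·105.87)²) = √(19.82743 + 12.20601) = 5.660 km
K: √((-0.025·111.32)² + (0.029·105.87)²) = √(7.74509 + 9.42631) = 4.144 km
L: √((-0.071·111.32)² + (-0.023·105.87)²) = √(62.46879 + 5.92927) = 8.270 km
M: √((-0.017·111.32)² + (-0.001·105.87)²) = √(3.58133 + 0.01121) = 1.895 km
N: √((-0.074·111.32)² + (0.008·105.87)²) = √(67.85937 + 0.71734) = 8.281 km
O: √((-0.028·111.32)² + (0.060·105.87)²) = √(9.71544 + 40.35044) = 7.076 km
Threshold 1.5 km: none within range.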